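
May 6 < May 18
True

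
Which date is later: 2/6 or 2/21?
2/21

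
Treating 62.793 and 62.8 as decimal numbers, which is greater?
62.8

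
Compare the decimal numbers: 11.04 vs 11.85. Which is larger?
11.85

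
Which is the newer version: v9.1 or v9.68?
v9.68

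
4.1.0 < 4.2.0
True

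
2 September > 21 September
False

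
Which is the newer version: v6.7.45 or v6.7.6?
v6.7.45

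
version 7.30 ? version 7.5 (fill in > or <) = >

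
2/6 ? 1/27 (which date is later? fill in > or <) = >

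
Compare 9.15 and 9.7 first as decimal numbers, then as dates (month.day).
As decimals: 9.15 < 9.7. As dates: 9/15 is later than 9/7 (day 15 > day 7).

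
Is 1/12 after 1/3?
Yes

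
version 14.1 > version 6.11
True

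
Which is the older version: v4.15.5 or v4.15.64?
v4.15.5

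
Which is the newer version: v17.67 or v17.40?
v17.67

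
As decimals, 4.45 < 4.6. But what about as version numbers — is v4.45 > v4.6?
True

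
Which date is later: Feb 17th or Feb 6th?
Feb 17th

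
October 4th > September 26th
True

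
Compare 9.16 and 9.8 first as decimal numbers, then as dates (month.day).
As decimals: 9.16 < 9.8. As dates: 9/16 is later than 9/8 (day 16 > day 8).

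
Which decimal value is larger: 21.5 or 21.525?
21.525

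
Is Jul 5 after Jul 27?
No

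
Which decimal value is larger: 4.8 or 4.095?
4.8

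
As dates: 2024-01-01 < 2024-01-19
True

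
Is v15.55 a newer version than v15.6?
Yes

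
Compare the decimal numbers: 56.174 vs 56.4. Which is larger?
56.4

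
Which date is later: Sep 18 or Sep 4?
Sep 18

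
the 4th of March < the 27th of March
True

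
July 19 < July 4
False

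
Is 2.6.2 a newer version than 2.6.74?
No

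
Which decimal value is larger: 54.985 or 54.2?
54.985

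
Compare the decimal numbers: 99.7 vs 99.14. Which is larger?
99.7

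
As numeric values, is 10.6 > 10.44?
True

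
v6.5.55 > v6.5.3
True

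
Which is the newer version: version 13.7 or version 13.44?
version 13.44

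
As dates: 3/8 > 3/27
False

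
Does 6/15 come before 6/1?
No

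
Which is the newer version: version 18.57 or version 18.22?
version 18.57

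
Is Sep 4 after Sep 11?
No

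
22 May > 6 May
True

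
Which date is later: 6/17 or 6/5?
6/17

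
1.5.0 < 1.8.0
True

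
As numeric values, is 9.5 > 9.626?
False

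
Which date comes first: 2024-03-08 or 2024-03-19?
2024-03-08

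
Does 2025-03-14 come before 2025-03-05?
No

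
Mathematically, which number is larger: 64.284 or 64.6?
64.6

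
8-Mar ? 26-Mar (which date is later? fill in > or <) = <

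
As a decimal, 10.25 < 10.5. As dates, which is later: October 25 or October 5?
October 25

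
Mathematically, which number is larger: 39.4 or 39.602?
39.602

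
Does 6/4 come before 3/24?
No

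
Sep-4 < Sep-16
True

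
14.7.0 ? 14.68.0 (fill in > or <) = <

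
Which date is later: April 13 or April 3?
April 13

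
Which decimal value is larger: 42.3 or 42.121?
42.3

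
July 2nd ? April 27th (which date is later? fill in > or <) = >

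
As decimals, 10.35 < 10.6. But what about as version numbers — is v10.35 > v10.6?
True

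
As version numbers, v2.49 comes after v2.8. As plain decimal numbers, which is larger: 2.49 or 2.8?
2.8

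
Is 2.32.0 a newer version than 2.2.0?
Yes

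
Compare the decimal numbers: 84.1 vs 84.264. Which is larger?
84.264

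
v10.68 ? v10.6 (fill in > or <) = >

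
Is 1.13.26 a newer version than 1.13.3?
Yes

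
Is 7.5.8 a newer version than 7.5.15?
No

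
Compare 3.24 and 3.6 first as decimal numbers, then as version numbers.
As decimals: 3.24 < 3.6. As versions: v3.24 > v3.6 (minor version 24 > 6).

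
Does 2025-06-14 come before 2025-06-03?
No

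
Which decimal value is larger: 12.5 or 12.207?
12.5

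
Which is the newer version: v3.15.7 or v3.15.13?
v3.15.13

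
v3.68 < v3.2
False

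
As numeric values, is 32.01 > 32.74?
False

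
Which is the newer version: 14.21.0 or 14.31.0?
14.31.0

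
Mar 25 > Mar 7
True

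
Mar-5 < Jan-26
False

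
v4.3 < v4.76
True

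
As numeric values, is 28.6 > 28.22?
True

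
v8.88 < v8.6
False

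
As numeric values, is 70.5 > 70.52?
False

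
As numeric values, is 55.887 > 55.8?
True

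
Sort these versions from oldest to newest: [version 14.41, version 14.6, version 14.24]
[version 14.6, version 14.24, version 14.41]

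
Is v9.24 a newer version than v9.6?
Yes. Version numbers are compared segment by segment as integers, not as decimals: minor version 24 > 6, so v9.24 > v9.6 (even though the decimal 9.24 < 9.6).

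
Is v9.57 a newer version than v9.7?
Yes. Version numbers are compared segment by segment as integers, not as decimals: minor version 57 > 7, so v9.57 > v9.7 (even though the decimal 9.57 < 9.7).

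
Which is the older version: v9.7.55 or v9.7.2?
v9.7.2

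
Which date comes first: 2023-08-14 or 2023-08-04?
2023-08-04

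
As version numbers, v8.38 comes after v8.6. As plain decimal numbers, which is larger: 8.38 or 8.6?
8.6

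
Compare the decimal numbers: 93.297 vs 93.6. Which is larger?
93.6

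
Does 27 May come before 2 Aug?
Yes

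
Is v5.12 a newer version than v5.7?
Yes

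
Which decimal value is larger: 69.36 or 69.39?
69.39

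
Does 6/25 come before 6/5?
No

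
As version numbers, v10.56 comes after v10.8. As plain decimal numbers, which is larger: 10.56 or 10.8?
10.8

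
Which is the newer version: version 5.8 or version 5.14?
version 5.14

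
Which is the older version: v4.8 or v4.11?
v4.8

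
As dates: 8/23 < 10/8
True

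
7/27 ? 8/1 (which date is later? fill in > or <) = <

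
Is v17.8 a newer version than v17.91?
No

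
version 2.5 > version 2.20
False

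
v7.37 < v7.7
False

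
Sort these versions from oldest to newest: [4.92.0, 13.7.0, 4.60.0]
[4.60.0, 4.92.0, 13.7.0]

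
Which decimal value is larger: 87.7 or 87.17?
87.7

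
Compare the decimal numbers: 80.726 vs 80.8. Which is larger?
80.8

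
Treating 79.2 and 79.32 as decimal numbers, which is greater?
79.32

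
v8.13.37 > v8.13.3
True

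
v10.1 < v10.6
True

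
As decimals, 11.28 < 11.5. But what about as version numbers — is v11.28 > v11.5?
True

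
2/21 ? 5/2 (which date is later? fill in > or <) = <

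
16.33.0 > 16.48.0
False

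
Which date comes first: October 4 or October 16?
October 4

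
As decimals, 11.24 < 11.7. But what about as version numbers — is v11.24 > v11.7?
True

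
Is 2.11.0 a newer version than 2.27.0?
No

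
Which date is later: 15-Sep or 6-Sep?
15-Sep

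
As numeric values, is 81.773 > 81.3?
True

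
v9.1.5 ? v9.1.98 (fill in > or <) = <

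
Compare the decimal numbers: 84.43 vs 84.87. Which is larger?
84.87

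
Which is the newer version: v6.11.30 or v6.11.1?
v6.11.30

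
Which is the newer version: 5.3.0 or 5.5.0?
5.5.0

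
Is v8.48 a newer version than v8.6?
Yes. Version numbers are compared segment by segment as integers, not as decimals: minor version 48 > 6, so v8.48 > v8.6 (even though the decimal 8.48 < 8.6).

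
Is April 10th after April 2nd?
Yes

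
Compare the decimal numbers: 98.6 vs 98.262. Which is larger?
98.6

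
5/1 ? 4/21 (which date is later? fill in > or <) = >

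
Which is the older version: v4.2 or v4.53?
v4.2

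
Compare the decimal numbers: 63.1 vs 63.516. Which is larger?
63.516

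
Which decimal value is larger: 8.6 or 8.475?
8.6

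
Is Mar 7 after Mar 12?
No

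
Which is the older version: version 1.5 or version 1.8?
version 1.5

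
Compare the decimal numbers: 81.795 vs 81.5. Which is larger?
81.795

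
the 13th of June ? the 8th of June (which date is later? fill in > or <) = >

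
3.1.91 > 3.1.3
True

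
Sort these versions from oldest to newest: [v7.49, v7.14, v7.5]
[v7.5, v7.14, v7.49]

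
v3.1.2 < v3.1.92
True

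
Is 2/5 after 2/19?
No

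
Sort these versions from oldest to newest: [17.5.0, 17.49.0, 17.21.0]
[17.5.0, 17.21.0, 17.49.0]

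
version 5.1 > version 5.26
False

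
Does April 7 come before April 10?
Yes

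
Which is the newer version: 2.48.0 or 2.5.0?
2.48.0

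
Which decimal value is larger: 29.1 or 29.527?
29.527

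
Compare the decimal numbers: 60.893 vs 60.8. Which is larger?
60.893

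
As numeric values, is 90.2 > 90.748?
False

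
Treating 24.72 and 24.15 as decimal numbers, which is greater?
24.72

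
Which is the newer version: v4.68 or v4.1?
v4.68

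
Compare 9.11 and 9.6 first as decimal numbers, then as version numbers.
As decimals: 9.11 < 9.6. As versions: v9.11 > v9.6 (minor version 11 > 6).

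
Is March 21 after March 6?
Yes. Day 21 comes after day 6 in March — this is a date comparison, not a decimal one (the decimal 3.21 would be smaller than 3.6).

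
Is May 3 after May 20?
No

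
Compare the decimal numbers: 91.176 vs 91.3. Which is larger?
91.3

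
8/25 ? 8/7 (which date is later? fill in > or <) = >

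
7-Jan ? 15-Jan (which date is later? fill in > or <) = <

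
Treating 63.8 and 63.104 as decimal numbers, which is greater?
63.8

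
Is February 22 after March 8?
No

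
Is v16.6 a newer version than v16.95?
No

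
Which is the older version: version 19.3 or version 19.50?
version 19.3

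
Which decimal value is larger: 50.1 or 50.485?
50.485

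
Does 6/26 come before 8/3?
Yes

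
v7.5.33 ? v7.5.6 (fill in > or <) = >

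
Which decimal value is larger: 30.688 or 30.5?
30.688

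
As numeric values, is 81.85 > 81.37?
True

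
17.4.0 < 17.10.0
True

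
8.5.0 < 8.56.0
True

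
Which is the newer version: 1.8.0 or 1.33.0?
1.33.0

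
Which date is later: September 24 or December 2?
December 2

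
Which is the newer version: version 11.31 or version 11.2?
version 11.31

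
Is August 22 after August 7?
Yes. Day 22 comes after day 7 in August — this is a date comparison, not a decimal one (the decimal 8.22 would be smaller than 8.7).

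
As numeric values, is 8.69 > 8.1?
True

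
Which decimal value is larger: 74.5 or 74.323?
74.5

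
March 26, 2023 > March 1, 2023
True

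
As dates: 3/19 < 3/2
False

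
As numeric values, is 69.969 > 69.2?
True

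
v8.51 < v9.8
True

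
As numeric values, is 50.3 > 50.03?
True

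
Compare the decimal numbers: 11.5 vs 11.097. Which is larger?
11.5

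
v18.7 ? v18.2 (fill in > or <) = >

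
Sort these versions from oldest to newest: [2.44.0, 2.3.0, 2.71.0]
[2.3.0, 2.44.0, 2.71.0]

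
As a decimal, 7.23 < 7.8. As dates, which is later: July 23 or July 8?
July 23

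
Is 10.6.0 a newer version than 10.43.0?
No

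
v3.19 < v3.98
True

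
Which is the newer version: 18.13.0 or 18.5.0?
18.13.0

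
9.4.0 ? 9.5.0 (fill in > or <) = <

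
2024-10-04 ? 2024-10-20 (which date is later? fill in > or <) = <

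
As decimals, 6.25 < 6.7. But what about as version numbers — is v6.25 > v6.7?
True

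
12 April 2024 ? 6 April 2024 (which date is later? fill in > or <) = >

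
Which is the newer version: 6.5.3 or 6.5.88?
6.5.88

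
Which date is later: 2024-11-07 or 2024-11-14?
2024-11-14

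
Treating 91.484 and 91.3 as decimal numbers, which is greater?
91.484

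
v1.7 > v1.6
True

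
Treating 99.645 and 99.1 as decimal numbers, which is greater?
99.645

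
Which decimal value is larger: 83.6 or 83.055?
83.6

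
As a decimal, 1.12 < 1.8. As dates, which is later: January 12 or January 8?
January 12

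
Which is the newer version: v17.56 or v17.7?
v17.56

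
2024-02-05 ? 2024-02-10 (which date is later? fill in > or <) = <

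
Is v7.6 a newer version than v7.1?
Yes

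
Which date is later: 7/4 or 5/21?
7/4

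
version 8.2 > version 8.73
False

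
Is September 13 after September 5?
Yes. Day 13 comes after day 5 in September — this is a date comparison, not a decimal one (the decimal 9.13 would be smaller than 9.5).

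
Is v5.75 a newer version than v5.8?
Yes. Version numbers are compared segment by segment as integers, not as decimals: minor version 75 > 8, so v5.75 > v5.8 (even though the decimal 5.75 < 5.8).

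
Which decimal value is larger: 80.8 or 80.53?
80.8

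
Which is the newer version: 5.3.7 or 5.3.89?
5.3.89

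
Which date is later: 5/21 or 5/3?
5/21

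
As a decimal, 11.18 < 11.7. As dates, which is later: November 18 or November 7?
November 18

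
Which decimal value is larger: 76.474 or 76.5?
76.5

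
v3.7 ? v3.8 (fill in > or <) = <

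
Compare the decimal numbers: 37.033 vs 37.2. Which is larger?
37.2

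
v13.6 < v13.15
True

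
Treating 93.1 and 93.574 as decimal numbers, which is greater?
93.574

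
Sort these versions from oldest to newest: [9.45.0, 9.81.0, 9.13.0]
[9.13.0, 9.45.0, 9.81.0]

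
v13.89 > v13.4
True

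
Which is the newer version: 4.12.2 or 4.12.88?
4.12.88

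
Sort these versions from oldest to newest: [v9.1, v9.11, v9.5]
[v9.1, v9.5, v9.11]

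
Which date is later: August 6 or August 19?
August 19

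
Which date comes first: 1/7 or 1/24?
1/7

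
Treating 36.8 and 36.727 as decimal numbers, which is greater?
36.8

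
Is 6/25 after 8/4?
No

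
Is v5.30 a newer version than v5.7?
Yes. Version numbers are compared segment by segment as integers, not as decimals: minor version 30 > 7, so v5.30 > v5.7 (even though the decimal 5.30 < 5.7).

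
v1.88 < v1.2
False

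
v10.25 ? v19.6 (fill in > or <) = <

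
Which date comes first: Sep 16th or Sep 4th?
Sep 4th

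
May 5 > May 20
False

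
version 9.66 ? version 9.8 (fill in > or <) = >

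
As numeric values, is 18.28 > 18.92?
False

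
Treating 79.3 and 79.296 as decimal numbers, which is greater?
79.3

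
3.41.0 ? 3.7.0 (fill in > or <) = >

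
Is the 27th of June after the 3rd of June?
Yes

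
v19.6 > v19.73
False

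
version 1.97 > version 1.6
True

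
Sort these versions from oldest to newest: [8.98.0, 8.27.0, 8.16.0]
[8.16.0, 8.27.0, 8.98.0]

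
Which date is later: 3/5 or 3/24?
3/24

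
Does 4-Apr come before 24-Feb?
No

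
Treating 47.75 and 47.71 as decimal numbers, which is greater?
47.75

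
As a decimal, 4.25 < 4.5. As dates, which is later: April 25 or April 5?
April 25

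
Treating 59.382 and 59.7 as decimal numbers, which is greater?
59.7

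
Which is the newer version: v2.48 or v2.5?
v2.48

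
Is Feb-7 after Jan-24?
Yes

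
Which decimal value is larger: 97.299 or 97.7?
97.7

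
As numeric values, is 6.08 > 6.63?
False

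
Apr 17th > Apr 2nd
True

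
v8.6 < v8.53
True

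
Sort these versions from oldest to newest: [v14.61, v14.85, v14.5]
[v14.5, v14.61, v14.85]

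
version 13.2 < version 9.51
False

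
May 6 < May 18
True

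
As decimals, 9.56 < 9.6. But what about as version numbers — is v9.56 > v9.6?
True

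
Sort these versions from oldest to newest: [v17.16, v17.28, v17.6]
[v17.6, v17.16, v17.28]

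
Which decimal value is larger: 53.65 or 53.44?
53.65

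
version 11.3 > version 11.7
False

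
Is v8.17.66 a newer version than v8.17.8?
Yes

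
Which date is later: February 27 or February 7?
February 27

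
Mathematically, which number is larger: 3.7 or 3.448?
3.7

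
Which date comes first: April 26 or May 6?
April 26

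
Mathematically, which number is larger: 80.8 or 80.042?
80.8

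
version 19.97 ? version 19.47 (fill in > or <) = >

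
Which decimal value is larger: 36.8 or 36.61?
36.8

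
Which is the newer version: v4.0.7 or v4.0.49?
v4.0.49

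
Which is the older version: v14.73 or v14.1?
v14.1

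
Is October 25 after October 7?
Yes. Day 25 comes after day 7 in October — this is a date comparison, not a decimal one (the decimal 10.25 would be smaller than 10.7).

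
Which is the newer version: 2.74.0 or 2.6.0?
2.74.0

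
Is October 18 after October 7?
Yes. Day 18 comes after day 7 in October — this is a date comparison, not a decimal one (the decimal 10.18 would be smaller than 10.7).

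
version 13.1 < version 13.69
True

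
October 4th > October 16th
False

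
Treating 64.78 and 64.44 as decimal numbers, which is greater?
64.78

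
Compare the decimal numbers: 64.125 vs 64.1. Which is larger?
64.125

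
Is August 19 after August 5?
Yes. Day 19 comes after day 5 in August — this is a date comparison, not a decimal one (the decimal 8.19 would be smaller than 8.5).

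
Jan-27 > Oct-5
False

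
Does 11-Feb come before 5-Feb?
No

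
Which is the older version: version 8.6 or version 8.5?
version 8.5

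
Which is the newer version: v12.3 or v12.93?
v12.93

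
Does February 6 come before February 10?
Yes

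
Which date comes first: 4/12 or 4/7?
4/7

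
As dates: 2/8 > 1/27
True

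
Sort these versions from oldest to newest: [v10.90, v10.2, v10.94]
[v10.2, v10.90, v10.94]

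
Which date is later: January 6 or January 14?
January 14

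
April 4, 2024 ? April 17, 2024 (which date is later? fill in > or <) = <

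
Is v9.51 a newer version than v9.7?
Yes. Version numbers are compared segment by segment as integers, not as decimals: minor version 51 > 7, so v9.51 > v9.7 (even though the decimal 9.51 < 9.7).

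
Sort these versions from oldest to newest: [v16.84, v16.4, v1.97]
[v1.97, v16.4, v16.84]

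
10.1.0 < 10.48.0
True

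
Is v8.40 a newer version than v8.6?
Yes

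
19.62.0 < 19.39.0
False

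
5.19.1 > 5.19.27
False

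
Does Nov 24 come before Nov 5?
No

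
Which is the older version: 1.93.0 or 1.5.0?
1.5.0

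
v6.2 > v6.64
False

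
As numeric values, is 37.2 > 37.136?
True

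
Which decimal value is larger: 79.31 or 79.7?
79.7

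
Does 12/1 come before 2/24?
No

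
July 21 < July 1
False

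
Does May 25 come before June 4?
Yes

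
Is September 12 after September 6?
Yes. Day 12 comes after day 6 in September — this is a date comparison, not a decimal one (the decimal 9.12 would be smaller than 9.6).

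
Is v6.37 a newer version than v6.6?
Yes. Version numbers are compared segment by segment as integers, not as decimals: minor version 37 > 6, so v6.37 > v6.6 (even though the decimal 6.37 < 6.6).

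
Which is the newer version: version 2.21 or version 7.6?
version 7.6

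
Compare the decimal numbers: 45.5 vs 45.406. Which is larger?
45.5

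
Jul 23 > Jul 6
True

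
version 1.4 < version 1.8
True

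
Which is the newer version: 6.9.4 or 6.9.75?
6.9.75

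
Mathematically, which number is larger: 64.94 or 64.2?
64.94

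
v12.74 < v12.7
False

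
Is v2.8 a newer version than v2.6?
Yes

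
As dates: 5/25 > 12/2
False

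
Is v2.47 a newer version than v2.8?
Yes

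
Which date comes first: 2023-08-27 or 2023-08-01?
2023-08-01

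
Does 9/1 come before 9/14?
Yes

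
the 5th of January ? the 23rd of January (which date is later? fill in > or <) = <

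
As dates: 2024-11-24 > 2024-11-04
True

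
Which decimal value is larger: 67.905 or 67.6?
67.905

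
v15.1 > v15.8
False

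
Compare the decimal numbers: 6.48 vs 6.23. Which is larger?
6.48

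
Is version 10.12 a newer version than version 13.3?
No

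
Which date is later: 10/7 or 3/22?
10/7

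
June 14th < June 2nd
False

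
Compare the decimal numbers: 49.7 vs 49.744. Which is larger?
49.744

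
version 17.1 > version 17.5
False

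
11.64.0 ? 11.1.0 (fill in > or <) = >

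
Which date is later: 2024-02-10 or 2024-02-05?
2024-02-10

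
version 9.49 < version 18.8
True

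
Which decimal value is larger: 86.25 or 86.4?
86.4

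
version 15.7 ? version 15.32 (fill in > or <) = <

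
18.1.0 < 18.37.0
True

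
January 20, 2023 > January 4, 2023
True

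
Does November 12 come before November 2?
No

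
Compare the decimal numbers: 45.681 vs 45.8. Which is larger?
45.8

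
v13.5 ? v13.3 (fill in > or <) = >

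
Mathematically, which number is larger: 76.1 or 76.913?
76.913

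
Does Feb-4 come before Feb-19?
Yes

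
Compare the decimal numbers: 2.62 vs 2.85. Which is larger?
2.85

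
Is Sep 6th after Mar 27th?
Yes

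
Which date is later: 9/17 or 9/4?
9/17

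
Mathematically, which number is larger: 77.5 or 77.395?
77.5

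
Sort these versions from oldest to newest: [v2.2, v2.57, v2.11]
[v2.2, v2.11, v2.57]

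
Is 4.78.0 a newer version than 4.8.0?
Yes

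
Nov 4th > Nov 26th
False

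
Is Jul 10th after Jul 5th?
Yes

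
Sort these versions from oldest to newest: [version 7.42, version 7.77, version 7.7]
[version 7.7, version 7.42, version 7.77]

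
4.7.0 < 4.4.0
False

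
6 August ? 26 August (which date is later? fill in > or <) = <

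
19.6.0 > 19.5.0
True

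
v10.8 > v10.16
False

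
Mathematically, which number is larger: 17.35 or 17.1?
17.35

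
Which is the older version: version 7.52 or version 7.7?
version 7.7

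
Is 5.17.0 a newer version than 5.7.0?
Yes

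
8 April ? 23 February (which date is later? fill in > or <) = >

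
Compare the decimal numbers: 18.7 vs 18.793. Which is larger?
18.793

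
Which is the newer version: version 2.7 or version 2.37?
version 2.37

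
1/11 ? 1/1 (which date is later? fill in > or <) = >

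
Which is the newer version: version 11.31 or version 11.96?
version 11.96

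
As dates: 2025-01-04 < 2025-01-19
True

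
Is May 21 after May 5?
Yes. Day 21 comes after day 5 in May — this is a date comparison, not a decimal one (the decimal 5.21 would be smaller than 5.5).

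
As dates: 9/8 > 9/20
False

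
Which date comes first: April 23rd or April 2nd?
April 2nd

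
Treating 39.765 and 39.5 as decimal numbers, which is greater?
39.765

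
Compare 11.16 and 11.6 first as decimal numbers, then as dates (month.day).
As decimals: 11.16 < 11.6. As dates: 11/16 is later than 11/6 (day 16 > day 6).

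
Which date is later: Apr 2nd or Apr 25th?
Apr 25th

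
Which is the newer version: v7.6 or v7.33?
v7.33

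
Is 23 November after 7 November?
Yes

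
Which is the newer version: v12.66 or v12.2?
v12.66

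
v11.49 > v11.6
True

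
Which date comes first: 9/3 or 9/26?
9/3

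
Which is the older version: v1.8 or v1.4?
v1.4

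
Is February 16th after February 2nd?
Yes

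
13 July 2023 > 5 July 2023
True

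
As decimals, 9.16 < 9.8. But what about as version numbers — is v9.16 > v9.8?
True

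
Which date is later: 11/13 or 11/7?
11/13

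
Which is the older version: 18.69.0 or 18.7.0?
18.7.0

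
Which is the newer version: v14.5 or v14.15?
v14.15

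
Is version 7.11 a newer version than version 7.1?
Yes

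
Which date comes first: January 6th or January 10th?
January 6th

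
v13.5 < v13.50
True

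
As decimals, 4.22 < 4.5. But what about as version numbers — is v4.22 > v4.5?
True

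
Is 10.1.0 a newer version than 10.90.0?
No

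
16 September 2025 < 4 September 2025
False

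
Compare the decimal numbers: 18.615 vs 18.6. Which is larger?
18.615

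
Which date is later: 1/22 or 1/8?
1/22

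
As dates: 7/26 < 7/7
False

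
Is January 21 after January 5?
Yes. Day 21 comes after day 5 in January — this is a date comparison, not a decimal one (the decimal 1.21 would be smaller than 1.5).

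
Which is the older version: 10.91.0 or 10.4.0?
10.4.0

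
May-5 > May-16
False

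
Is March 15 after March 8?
Yes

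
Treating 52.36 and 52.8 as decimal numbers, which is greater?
52.8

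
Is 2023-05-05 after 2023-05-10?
No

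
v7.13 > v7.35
False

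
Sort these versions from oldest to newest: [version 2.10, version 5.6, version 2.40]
[version 2.10, version 2.40, version 5.6]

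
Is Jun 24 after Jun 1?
Yes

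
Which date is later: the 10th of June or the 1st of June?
the 10th of June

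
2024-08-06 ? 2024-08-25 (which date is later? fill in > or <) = <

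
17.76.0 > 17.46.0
True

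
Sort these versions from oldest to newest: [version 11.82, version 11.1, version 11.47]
[version 11.1, version 11.47, version 11.82]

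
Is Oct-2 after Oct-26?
No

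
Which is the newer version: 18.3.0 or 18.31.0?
18.31.0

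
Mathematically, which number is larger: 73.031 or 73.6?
73.6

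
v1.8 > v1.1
True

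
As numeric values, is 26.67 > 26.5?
True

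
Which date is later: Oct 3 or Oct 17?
Oct 17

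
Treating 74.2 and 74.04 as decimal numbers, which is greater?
74.2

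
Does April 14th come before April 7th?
No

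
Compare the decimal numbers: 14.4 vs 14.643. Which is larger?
14.643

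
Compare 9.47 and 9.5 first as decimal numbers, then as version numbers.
As decimals: 9.47 < 9.5. As versions: v9.47 > v9.5 (minor version 47 > 5).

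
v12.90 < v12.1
False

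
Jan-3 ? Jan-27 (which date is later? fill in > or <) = <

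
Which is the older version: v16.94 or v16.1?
v16.1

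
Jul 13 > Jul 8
True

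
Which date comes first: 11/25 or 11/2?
11/2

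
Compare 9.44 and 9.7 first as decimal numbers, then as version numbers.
As decimals: 9.44 < 9.7. As versions: v9.44 > v9.7 (minor version 44 > 7).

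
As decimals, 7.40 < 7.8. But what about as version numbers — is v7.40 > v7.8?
True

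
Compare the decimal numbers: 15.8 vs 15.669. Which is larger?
15.8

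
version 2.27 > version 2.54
False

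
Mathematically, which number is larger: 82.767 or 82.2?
82.767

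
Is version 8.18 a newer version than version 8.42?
No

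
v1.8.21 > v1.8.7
True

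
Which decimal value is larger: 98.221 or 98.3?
98.3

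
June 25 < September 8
True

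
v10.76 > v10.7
True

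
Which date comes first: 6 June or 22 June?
6 June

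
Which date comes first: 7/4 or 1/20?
1/20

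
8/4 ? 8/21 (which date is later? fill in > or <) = <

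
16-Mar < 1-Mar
False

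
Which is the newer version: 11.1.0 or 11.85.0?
11.85.0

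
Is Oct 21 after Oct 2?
Yes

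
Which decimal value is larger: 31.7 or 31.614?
31.7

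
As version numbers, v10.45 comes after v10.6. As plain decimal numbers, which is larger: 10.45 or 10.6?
10.6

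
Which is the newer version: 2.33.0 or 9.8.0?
9.8.0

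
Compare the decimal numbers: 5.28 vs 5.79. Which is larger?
5.79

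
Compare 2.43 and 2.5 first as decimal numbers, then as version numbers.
As decimals: 2.43 < 2.5. As versions: v2.43 > v2.5 (minor version 43 > 5).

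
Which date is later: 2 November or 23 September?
2 November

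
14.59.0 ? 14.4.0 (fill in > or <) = >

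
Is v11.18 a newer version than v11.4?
Yes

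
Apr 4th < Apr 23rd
True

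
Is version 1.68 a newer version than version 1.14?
Yes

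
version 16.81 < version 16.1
False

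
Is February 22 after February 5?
Yes. Day 22 comes after day 5 in February — this is a date comparison, not a decimal one (the decimal 2.22 would be smaller than 2.5).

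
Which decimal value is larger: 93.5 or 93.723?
93.723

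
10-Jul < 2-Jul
False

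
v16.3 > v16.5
False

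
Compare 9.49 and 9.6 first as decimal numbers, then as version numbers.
As decimals: 9.49 < 9.6. As versions: v9.49 > v9.6 (minor version 49 > 6).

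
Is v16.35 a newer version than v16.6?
Yes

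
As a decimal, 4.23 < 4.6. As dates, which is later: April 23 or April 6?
April 23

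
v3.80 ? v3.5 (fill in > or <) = >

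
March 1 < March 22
True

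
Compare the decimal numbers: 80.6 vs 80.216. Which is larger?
80.6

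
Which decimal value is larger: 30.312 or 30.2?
30.312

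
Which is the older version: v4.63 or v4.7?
v4.7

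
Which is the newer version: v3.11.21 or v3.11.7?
v3.11.21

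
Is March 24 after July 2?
No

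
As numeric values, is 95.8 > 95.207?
True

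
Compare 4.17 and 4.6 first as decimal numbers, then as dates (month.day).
As decimals: 4.17 < 4.6. As dates: 4/17 is later than 4/6 (day 17 > day 6).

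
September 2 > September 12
False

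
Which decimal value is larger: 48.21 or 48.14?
48.21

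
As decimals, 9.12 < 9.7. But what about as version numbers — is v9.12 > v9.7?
True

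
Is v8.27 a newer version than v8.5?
Yes. Version numbers are compared segment by segment as integers, not as decimals: minor version 27 > 5, so v8.27 > v8.5 (even though the decimal 8.27 < 8.5).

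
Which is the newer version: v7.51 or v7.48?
v7.51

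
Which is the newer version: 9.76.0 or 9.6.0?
9.76.0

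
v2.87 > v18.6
False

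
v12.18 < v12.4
False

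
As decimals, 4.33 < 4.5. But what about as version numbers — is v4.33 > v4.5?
True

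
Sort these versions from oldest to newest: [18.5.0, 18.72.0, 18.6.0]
[18.5.0, 18.6.0, 18.72.0]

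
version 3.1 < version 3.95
True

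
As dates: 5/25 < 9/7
True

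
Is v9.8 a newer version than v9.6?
Yes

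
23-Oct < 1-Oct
False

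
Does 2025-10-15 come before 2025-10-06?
No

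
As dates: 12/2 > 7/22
True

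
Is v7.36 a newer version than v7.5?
Yes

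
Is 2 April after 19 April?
No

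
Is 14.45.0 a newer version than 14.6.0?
Yes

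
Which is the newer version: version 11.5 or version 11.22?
version 11.22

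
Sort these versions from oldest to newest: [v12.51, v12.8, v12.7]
[v12.7, v12.8, v12.51]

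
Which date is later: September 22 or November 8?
November 8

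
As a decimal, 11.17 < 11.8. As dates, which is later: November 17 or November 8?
November 17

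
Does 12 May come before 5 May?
No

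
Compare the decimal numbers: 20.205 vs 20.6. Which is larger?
20.6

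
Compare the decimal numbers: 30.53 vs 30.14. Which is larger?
30.53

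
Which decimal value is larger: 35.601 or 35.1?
35.601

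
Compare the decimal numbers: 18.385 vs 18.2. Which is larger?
18.385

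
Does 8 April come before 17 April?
Yes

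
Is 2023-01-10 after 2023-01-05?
Yes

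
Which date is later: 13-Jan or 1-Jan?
13-Jan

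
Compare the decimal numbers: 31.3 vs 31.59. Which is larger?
31.59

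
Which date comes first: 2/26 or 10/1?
2/26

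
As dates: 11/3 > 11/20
False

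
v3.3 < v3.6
True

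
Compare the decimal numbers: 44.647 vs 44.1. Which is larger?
44.647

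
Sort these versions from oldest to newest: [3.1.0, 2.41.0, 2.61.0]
[2.41.0, 2.61.0, 3.1.0]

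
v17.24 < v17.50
True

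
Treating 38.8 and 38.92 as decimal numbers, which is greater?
38.92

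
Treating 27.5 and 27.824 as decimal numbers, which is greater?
27.824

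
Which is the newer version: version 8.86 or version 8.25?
version 8.86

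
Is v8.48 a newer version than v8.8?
Yes. Version numbers are compared segment by segment as integers, not as decimals: minor version 48 > 8, so v8.48 > v8.8 (even though the decimal 8.48 < 8.8).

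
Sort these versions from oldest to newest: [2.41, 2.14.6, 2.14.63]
[2.14.6, 2.14.63, 2.41]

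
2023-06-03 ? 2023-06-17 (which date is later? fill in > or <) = <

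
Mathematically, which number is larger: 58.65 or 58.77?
58.77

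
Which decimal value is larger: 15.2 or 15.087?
15.2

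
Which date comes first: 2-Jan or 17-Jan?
2-Jan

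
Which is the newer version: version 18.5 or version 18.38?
version 18.38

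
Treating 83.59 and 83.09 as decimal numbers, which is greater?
83.59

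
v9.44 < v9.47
True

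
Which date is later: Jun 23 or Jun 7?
Jun 23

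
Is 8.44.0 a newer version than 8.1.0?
Yes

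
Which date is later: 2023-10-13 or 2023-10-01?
2023-10-13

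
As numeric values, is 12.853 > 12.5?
True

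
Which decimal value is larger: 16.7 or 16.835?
16.835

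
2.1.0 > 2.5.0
False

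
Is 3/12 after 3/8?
Yes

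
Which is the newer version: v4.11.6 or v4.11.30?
v4.11.30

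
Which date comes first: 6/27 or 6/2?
6/2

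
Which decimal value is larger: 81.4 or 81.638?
81.638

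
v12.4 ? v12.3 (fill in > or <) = >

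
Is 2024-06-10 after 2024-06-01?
Yes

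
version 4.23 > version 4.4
True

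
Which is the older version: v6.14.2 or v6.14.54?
v6.14.2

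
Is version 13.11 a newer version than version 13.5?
Yes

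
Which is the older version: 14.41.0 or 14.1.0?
14.1.0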